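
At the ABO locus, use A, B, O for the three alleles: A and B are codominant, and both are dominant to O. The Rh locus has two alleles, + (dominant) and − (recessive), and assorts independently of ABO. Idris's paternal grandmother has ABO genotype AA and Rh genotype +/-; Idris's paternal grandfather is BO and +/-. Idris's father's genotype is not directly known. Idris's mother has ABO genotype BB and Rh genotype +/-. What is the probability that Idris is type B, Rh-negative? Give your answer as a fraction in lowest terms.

Idris's father's ABO genotype from AA × BO: 1/2 AB, 1/2 AO.
Crossing each possibility with the mother BB and summing P(type B): 1/2·1/2 + 1/2·1/2 = 1/2.
Similarly for Rh via the father's Rh distribution: P(Rh-) = 1/4.
Independent loci: 1/2 × 1/4 = 1/8.

1/8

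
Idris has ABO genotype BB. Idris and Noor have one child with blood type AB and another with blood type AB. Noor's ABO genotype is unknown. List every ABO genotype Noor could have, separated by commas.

For each candidate genotype of Noor, check whether crossing it with BB can produce every observed child phenotype.
  AA → possible child types {AB} ✓
  AB → possible child types {B, AB} ✓
  AO → possible child types {B, AB} ✓
  BB → possible child types {B} ✗
  BO → possible child types {B} ✗
  OO → possible child types {B} ✗

AA, AB, AO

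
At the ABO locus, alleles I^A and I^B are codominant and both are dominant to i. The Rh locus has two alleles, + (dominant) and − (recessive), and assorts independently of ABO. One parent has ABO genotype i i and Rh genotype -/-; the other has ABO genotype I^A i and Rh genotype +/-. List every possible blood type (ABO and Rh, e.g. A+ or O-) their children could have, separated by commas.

O+, O-, A+, A-

Gametes from i i × I^A i give offspring ABO genotypes I^A i, i i, i.e. phenotypes O, A.
Rh cross -/- × +/- → phenotypes Rh+, Rh-.
Combining independently: O+, O-, A+, A-.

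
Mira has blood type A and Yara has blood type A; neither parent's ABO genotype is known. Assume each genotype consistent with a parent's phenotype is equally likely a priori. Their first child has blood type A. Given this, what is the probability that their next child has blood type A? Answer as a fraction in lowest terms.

19/20

Possible genotypes: Mira ∈ {AA, AO}; Yara ∈ {AA, AO}.
Weight each parental genotype pair by prior × P(type-A child):
  AA × AA: posterior weight 4/15; P(next child type A) = 1.
  AA × AO: posterior weight 4/15; P(next child type A) = 1.
  AO × AA: posterior weight 4/15; P(next child type A) = 1.
  AO × AO: posterior weight 1/5; P(next child type A) = 3/4.
Weighted sum = 19/20.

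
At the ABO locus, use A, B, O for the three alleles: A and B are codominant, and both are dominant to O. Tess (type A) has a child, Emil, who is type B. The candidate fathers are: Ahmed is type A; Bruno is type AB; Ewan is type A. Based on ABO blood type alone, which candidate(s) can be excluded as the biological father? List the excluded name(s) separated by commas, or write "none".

Ahmed, Ewan

A candidate is excluded only if no genotype consistent with his phenotype could produce a type B child with a type A mother.
Ahmed (type A): no genotype consistent with that phenotype can produce a type-B child with a type-A mother.
Ewan (type A): no genotype consistent with that phenotype can produce a type-B child with a type-A mother.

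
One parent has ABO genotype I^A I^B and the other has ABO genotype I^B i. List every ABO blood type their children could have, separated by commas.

A, B, AB

Gametes from I^A I^B × I^B i give offspring ABO genotypes I^A I^B, I^A i, I^B I^B, I^B i, i.e. phenotypes A, B, AB.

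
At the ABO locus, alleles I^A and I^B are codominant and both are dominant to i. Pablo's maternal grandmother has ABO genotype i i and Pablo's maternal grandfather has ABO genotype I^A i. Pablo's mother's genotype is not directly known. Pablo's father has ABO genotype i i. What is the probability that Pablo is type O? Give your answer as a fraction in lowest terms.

Pablo's mother's ABO genotype from i i × I^A i: 1/2 I^A i, 1/2 i i.
Crossing each possibility with the father i i and summing P(type O): 1/2·1/2 + 1/2·1 = 3/4.

3/4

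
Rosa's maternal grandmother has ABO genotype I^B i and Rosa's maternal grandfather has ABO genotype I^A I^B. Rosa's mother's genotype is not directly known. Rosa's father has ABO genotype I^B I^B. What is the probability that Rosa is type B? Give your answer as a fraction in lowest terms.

3/4

Rosa's mother's ABO genotype from I^B i × I^A I^B: 1/4 I^A I^B, 1/4 I^A i, 1/4 I^B I^B, 1/4 I^B i.
Crossing each possibility with the father I^B I^B and summing P(type B): 1/4·1/2 + 1/4·1/2 + 1/4·1 + 1/4·1 = 3/4.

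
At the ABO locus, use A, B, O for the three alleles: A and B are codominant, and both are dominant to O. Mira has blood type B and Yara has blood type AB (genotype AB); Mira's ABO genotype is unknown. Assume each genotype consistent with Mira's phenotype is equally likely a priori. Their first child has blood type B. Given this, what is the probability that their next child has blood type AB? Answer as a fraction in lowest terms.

Possible genotypes: Mira ∈ {BB, BO}; Yara ∈ {AB}.
Weight each parental genotype pair by prior × P(type-B child):
  BB × AB: posterior weight 1/2; P(next child type AB) = 1/2.
  BO × AB: posterior weight 1/2; P(next child type AB) = 1/4.
Weighted sum = 3/8.

3/8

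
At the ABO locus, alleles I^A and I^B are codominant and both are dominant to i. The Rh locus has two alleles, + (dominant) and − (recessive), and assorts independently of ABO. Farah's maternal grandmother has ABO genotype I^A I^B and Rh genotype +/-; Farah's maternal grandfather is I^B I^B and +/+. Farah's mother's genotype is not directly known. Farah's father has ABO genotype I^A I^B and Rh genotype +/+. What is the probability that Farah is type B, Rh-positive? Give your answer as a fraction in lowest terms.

Farah's mother's ABO genotype from I^A I^B × I^B I^B: 1/2 I^A I^B, 1/2 I^B I^B.
Crossing each possibility with the father I^A I^B and summing P(type B): 1/2·1/4 + 1/2·1/2 = 3/8.
Similarly for Rh via the mother's Rh distribution: P(Rh+) = 1.
Independent loci: 3/8 × 1 = 3/8.

3/8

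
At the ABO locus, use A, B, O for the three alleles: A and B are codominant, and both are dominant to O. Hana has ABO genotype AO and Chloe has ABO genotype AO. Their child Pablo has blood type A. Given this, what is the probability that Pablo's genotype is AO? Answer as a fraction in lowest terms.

2/3

Cross AO × AO → 1/4 AA, 1/2 AO, 1/4 OO.
Type-A genotypes among offspring: AA (1/4), AO (1/2); total 3/4.
P(AO | type A) = (1/2) / (3/4) = 2/3.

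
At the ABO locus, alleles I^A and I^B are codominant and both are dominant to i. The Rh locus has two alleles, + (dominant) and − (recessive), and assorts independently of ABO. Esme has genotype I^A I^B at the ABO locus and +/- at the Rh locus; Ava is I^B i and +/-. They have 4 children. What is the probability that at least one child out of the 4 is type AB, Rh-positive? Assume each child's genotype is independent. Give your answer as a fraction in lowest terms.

36975/65536

ABO cross I^A I^B × I^B i → 1/4 A, 1/2 B, 1/4 AB.
Rh cross +/- × +/- → 3/4 Rh+, 1/4 Rh-; so P(type AB, Rh-positive) = 1/4 × 3/4 = 3/16 per child.
P(none) = (13/16)^4 = 28561/65536; P(at least one) = 1 − 28561/65536 = 36975/65536.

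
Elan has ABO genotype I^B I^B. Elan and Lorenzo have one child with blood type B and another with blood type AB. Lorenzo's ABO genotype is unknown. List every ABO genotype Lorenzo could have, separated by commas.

I^A I^B, I^A i

For each candidate genotype of Lorenzo, check whether crossing it with I^B I^B can produce every observed child phenotype.
  I^A I^A → possible child types {AB} ✗
  I^A I^B → possible child types {B, AB} ✓
  I^A i → possible child types {B, AB} ✓
  I^B I^B → possible child types {B} ✗
  I^B i → possible child types {B} ✗
  i i → possible child types {B} ✗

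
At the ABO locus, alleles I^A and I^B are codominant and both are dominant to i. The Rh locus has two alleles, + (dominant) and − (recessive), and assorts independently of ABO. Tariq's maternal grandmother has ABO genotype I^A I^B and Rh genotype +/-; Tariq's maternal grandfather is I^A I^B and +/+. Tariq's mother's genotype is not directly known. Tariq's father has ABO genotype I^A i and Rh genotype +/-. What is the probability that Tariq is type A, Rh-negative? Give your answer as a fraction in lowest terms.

1/16

Tariq's mother's ABO genotype from I^A I^B × I^A I^B: 1/4 I^A I^A, 1/2 I^A I^B, 1/4 I^B I^B.
Crossing each possibility with the father I^A i and summing P(type A): 1/4·1 + 1/2·1/2 + 1/4·0 = 1/2.
Similarly for Rh via the mother's Rh distribution: P(Rh-) = 1/8.
Independent loci: 1/2 × 1/8 = 1/16.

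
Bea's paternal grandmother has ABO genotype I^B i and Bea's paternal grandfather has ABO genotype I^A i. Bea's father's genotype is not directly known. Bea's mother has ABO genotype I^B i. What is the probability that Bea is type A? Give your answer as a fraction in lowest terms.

Bea's father's ABO genotype from I^B i × I^A i: 1/4 I^A I^B, 1/4 I^A i, 1/4 I^B i, 1/4 i i.
Crossing each possibility with the mother I^B i and summing P(type A): 1/4·1/4 + 1/4·1/4 + 1/4·0 + 1/4·0 = 1/8.

1/8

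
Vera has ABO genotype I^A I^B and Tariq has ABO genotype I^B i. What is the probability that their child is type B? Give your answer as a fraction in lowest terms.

ABO cross I^A I^B × I^B i → offspring phenotypes: 1/4 A, 1/2 B, 1/4 AB.
So P(type B) = 1/2.

1/2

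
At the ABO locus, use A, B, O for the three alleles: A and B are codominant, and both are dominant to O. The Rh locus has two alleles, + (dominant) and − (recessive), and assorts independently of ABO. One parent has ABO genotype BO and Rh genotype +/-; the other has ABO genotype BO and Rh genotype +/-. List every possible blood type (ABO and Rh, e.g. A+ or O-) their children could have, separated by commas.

Gametes from BO × BO give offspring ABO genotypes BB, BO, OO, i.e. phenotypes O, B.
Rh cross +/- × +/- → phenotypes Rh+, Rh-.
Combining independently: O+, O-, B+, B-.

O+, O-, B+, B-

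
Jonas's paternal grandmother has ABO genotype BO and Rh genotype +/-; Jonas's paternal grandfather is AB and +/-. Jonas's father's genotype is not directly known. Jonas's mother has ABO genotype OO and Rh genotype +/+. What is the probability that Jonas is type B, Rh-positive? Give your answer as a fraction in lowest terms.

Jonas's father's ABO genotype from BO × AB: 1/4 AB, 1/4 AO, 1/4 BB, 1/4 BO.
Crossing each possibility with the mother OO and summing P(type B): 1/4·1/2 + 1/4·0 + 1/4·1 + 1/4·1/2 = 1/2.
Similarly for Rh via the father's Rh distribution: P(Rh+) = 1.
Independent loci: 1/2 × 1 = 1/2.

1/2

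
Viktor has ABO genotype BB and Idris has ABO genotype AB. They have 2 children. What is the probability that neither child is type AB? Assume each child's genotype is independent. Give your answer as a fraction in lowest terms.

ABO cross BB × AB → 1/2 B, 1/2 AB.
So P(type AB) = 1/2 per child.
P(not type AB) = 1/2 for one child; (1/2)^2 = 1/4.

1/4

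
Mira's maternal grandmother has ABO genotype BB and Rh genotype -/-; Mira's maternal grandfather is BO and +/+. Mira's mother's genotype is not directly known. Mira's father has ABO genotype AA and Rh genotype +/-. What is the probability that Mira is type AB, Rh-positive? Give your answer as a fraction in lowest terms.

9/16

Mira's mother's ABO genotype from BB × BO: 1/2 BB, 1/2 BO.
Crossing each possibility with the father AA and summing P(type AB): 1/2·1 + 1/2·1/2 = 3/4.
Similarly for Rh via the mother's Rh distribution: P(Rh+) = 3/4.
Independent loci: 3/4 × 3/4 = 9/16.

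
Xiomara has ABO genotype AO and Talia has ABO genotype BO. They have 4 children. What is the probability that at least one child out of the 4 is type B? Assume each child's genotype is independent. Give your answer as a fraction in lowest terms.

175/256

ABO cross AO × BO → 1/4 O, 1/4 A, 1/4 B, 1/4 AB.
So P(type B) = 1/4 per child.
P(none) = (3/4)^4 = 81/256; P(at least one) = 1 − 81/256 = 175/256.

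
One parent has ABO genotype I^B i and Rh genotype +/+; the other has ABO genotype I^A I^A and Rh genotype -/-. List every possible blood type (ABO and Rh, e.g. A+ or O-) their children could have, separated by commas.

Gametes from I^B i × I^A I^A give offspring ABO genotypes I^A I^B, I^A i, i.e. phenotypes A, AB.
Rh cross +/+ × -/- → phenotypes Rh+.
Combining independently: A+, AB+.

A+, AB+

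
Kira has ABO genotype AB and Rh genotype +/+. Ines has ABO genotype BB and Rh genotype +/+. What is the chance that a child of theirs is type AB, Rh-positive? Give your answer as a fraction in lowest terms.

ABO cross AB × BB → offspring phenotypes: 1/2 B, 1/2 AB.
Rh cross +/+ × +/+ → 1 Rh+.
Independent loci: P(type AB, Rh-positive) = 1/2 × 1 = 1/2.

1/2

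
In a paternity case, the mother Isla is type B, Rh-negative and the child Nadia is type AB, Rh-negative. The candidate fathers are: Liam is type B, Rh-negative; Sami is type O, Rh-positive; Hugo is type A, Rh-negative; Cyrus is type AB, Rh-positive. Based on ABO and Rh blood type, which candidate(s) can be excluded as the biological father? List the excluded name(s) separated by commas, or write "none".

A candidate is excluded only if no genotype consistent with his phenotype could produce a type AB, Rh-negative child with a type B, Rh-negative mother.
Liam (type B, Rh-): no genotype consistent with that phenotype can produce a type-AB Rh- child with a type-B mother.
Sami (type O, Rh+): no genotype consistent with that phenotype can produce a type-AB Rh- child with a type-B mother.

Liam, Sami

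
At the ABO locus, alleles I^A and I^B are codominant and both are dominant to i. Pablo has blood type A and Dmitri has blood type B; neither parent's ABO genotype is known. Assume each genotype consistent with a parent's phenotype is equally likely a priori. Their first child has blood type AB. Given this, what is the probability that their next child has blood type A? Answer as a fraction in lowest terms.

Possible genotypes: Pablo ∈ {I^A I^A, I^A i}; Dmitri ∈ {I^B I^B, I^B i}.
Weight each parental genotype pair by prior × P(type-AB child):
  I^A I^A × I^B I^B: posterior weight 4/9; P(next child type A) = 0.
  I^A I^A × I^B i: posterior weight 2/9; P(next child type A) = 1/2.
  I^A i × I^B I^B: posterior weight 2/9; P(next child type A) = 0.
  I^A i × I^B i: posterior weight 1/9; P(next child type A) = 1/4.
Weighted sum = 5/36.

5/36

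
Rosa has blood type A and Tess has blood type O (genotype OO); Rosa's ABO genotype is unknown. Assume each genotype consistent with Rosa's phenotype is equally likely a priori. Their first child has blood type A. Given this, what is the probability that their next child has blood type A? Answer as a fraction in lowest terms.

5/6

Possible genotypes: Rosa ∈ {AA, AO}; Tess ∈ {OO}.
Weight each parental genotype pair by prior × P(type-A child):
  AA × OO: posterior weight 2/3; P(next child type A) = 1.
  AO × OO: posterior weight 1/3; P(next child type A) = 1/2.
Weighted sum = 5/6.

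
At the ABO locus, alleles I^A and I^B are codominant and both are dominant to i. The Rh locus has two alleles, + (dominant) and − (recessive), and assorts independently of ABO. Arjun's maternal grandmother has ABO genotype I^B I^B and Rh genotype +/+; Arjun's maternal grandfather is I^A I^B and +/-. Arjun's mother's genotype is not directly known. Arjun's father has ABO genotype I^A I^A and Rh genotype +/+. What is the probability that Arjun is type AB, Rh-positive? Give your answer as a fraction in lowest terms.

Arjun's mother's ABO genotype from I^B I^B × I^A I^B: 1/2 I^A I^B, 1/2 I^B I^B.
Crossing each possibility with the father I^A I^A and summing P(type AB): 1/2·1/2 + 1/2·1 = 3/4.
Similarly for Rh via the mother's Rh distribution: P(Rh+) = 1.
Independent loci: 3/4 × 1 = 3/4.

3/4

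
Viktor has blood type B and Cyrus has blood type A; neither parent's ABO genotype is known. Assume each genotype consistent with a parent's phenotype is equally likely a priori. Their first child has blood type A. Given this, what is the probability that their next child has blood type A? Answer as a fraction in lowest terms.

Possible genotypes: Viktor ∈ {BB, BO}; Cyrus ∈ {AA, AO}.
Weight each parental genotype pair by prior × P(type-A child):
  BO × AA: posterior weight 2/3; P(next child type A) = 1/2.
  BO × AO: posterior weight 1/3; P(next child type A) = 1/4.
Weighted sum = 5/12.

5/12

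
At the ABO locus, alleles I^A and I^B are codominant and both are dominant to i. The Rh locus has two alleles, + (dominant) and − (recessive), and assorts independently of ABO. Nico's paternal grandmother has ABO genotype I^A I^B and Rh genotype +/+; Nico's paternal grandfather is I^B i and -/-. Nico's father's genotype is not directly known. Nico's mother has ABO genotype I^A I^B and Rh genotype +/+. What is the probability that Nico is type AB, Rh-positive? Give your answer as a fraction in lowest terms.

Nico's father's ABO genotype from I^A I^B × I^B i: 1/4 I^A I^B, 1/4 I^A i, 1/4 I^B I^B, 1/4 I^B i.
Crossing each possibility with the mother I^A I^B and summing P(type AB): 1/4·1/2 + 1/4·1/4 + 1/4·1/2 + 1/4·1/4 = 3/8.
Similarly for Rh via the father's Rh distribution: P(Rh+) = 1.
Independent loci: 3/8 × 1 = 3/8.

3/8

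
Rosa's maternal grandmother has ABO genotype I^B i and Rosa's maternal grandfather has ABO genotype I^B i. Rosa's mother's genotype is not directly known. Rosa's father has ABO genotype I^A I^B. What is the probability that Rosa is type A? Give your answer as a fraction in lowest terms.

Rosa's mother's ABO genotype from I^B i × I^B i: 1/4 I^B I^B, 1/2 I^B i, 1/4 i i.
Crossing each possibility with the father I^A I^B and summing P(type A): 1/4·0 + 1/2·1/4 + 1/4·1/2 = 1/4.

1/4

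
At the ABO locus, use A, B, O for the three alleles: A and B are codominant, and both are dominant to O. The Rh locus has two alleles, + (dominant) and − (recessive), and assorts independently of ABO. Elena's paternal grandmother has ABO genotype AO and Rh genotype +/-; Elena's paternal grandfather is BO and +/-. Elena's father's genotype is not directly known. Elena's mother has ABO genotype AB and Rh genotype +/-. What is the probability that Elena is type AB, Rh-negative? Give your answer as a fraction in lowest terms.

Elena's father's ABO genotype from AO × BO: 1/4 AB, 1/4 AO, 1/4 BO, 1/4 OO.
Crossing each possibility with the mother AB and summing P(type AB): 1/4·1/2 + 1/4·1/4 + 1/4·1/4 + 1/4·0 = 1/4.
Similarly for Rh via the father's Rh distribution: P(Rh-) = 1/4.
Independent loci: 1/4 × 1/4 = 1/16.

1/16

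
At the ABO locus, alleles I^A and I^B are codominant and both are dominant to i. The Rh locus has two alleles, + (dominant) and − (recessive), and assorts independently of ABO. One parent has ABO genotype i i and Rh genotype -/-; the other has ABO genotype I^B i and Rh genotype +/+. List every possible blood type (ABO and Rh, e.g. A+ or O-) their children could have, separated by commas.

O+, B+

Gametes from i i × I^B i give offspring ABO genotypes I^B i, i i, i.e. phenotypes O, B.
Rh cross -/- × +/+ → phenotypes Rh+.
Combining independently: O+, B+.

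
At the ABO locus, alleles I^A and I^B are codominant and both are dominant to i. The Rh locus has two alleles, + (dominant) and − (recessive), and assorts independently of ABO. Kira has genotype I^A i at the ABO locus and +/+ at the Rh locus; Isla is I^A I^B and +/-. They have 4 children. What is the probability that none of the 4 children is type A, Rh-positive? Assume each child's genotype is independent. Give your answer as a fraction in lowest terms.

ABO cross I^A i × I^A I^B → 1/2 A, 1/4 B, 1/4 AB.
Rh cross +/+ × +/- → 1 Rh+; so P(type A, Rh-positive) = 1/2 × 1 = 1/2 per child.
P(not type A, Rh-positive) = 1/2 for one child; (1/2)^4 = 1/16.

1/16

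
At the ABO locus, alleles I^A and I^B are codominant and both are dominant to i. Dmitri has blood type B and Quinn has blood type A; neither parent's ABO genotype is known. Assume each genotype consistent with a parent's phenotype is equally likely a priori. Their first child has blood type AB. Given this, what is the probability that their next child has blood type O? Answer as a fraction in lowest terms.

1/36

Possible genotypes: Dmitri ∈ {I^B I^B, I^B i}; Quinn ∈ {I^A I^A, I^A i}.
Weight each parental genotype pair by prior × P(type-AB child):
  I^B I^B × I^A I^A: posterior weight 4/9; P(next child type O) = 0.
  I^B I^B × I^A i: posterior weight 2/9; P(next child type O) = 0.
  I^B i × I^A I^A: posterior weight 2/9; P(next child type O) = 0.
  I^B i × I^A i: posterior weight 1/9; P(next child type O) = 1/4.
Weighted sum = 1/36.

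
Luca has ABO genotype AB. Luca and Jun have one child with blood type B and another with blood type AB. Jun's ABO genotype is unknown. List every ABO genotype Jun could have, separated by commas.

For each candidate genotype of Jun, check whether crossing it with AB can produce every observed child phenotype.
  AA → possible child types {A, AB} ✗
  AB → possible child types {A, B, AB} ✓
  AO → possible child types {A, B, AB} ✓
  BB → possible child types {B, AB} ✓
  BO → possible child types {A, B, AB} ✓
  OO → possible child types {A, B} ✗

AB, AO, BB, BO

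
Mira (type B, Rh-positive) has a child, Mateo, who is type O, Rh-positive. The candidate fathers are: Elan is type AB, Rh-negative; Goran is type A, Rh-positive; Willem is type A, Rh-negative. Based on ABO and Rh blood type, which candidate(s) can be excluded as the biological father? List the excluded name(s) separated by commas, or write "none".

Elan

A candidate is excluded only if no genotype consistent with his phenotype could produce a type O, Rh-positive child with a type B, Rh-positive mother.
Elan (type AB, Rh-): no genotype consistent with that phenotype can produce a type-O Rh+ child with a type-B mother.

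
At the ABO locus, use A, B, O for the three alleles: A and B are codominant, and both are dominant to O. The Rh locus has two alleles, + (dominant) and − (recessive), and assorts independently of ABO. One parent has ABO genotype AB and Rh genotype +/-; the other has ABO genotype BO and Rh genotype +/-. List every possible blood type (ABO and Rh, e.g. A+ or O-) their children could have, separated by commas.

A+, A-, B+, B-, AB+, AB-

Gametes from AB × BO give offspring ABO genotypes AB, AO, BB, BO, i.e. phenotypes A, B, AB.
Rh cross +/- × +/- → phenotypes Rh+, Rh-.
Combining independently: A+, A-, B+, B-, AB+, AB-.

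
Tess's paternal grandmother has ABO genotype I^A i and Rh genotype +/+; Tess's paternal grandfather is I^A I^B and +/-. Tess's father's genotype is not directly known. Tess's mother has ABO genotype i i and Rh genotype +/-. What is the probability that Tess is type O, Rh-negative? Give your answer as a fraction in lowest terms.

1/32

Tess's father's ABO genotype from I^A i × I^A I^B: 1/4 I^A I^A, 1/4 I^A I^B, 1/4 I^A i, 1/4 I^B i.
Crossing each possibility with the mother i i and summing P(type O): 1/4·0 + 1/4·0 + 1/4·1/2 + 1/4·1/2 = 1/4.
Similarly for Rh via the father's Rh distribution: P(Rh-) = 1/8.
Independent loci: 1/4 × 1/8 = 1/32.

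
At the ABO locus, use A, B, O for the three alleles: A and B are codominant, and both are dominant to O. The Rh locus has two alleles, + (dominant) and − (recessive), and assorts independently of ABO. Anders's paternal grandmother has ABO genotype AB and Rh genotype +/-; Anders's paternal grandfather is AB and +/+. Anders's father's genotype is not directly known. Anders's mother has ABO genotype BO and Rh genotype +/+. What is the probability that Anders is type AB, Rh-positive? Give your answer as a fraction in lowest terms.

Anders's father's ABO genotype from AB × AB: 1/4 AA, 1/2 AB, 1/4 BB.
Crossing each possibility with the mother BO and summing P(type AB): 1/4·1/2 + 1/2·1/4 + 1/4·0 = 1/4.
Similarly for Rh via the father's Rh distribution: P(Rh+) = 1.
Independent loci: 1/4 × 1 = 1/4.

1/4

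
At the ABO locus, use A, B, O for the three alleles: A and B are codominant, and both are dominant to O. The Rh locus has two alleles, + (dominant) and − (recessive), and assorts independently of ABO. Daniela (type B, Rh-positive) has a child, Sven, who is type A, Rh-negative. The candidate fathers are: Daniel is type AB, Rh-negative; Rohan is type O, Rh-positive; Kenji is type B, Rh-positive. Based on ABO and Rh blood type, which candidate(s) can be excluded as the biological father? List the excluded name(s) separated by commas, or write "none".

Rohan, Kenji

A candidate is excluded only if no genotype consistent with his phenotype could produce a type A, Rh-negative child with a type B, Rh-positive mother.
Rohan (type O, Rh+): no genotype consistent with that phenotype can produce a type-A Rh- child with a type-B mother.
Kenji (type B, Rh+): no genotype consistent with that phenotype can produce a type-A Rh- child with a type-B mother.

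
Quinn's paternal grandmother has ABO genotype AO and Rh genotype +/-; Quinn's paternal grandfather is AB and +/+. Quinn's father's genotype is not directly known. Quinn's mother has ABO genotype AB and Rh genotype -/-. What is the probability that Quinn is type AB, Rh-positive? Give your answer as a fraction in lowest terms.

9/32

Quinn's father's ABO genotype from AO × AB: 1/4 AA, 1/4 AB, 1/4 AO, 1/4 BO.
Crossing each possibility with the mother AB and summing P(type AB): 1/4·1/2 + 1/4·1/2 + 1/4·1/4 + 1/4·1/4 = 3/8.
Similarly for Rh via the father's Rh distribution: P(Rh+) = 3/4.
Independent loci: 3/8 × 3/4 = 9/32.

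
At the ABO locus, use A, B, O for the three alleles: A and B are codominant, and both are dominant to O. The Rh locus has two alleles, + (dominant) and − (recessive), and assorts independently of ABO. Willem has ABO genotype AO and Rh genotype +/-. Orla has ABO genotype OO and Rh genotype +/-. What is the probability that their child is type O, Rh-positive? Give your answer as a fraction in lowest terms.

ABO cross AO × OO → offspring phenotypes: 1/2 O, 1/2 A.
Rh cross +/- × +/- → 3/4 Rh+, 1/4 Rh-.
Independent loci: P(type O, Rh-positive) = 1/2 × 3/4 = 3/8.

3/8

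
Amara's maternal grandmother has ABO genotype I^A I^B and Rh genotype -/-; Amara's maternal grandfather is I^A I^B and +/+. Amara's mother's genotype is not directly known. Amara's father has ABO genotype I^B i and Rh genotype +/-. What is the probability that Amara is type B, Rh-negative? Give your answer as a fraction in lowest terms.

Amara's mother's ABO genotype from I^A I^B × I^A I^B: 1/4 I^A I^A, 1/2 I^A I^B, 1/4 I^B I^B.
Crossing each possibility with the father I^B i and summing P(type B): 1/4·0 + 1/2·1/2 + 1/4·1 = 1/2.
Similarly for Rh via the mother's Rh distribution: P(Rh-) = 1/4.
Independent loci: 1/2 × 1/4 = 1/8.

1/8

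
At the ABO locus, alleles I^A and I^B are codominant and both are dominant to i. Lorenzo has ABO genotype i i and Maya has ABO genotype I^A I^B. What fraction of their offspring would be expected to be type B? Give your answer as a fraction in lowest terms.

ABO cross i i × I^A I^B → offspring phenotypes: 1/2 A, 1/2 B.
So P(type B) = 1/2.

1/2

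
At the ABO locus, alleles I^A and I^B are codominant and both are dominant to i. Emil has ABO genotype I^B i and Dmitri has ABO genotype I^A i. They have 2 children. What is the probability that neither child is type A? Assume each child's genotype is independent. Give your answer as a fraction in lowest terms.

9/16

ABO cross I^B i × I^A i → 1/4 O, 1/4 A, 1/4 B, 1/4 AB.
So P(type A) = 1/4 per child.
P(not type A) = 3/4 for one child; (3/4)^2 = 9/16.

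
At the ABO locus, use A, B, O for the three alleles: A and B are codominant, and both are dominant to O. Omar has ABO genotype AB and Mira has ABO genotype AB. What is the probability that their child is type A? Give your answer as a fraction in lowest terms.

1/4

ABO cross AB × AB → offspring phenotypes: 1/4 A, 1/4 B, 1/2 AB.
So P(type A) = 1/4.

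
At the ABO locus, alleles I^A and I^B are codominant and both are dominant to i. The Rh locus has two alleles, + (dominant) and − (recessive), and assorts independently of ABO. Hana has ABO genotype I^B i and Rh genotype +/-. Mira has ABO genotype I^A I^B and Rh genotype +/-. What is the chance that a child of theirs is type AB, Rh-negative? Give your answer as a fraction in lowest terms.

ABO cross I^B i × I^A I^B → offspring phenotypes: 1/4 A, 1/2 B, 1/4 AB.
Rh cross +/- × +/- → 3/4 Rh+, 1/4 Rh-.
Independent loci: P(type AB, Rh-negative) = 1/4 × 1/4 = 1/16.

1/16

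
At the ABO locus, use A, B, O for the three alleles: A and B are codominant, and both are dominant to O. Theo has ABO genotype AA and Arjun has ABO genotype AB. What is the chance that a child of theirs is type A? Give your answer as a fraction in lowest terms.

ABO cross AA × AB → offspring phenotypes: 1/2 A, 1/2 AB.
So P(type A) = 1/2.

1/2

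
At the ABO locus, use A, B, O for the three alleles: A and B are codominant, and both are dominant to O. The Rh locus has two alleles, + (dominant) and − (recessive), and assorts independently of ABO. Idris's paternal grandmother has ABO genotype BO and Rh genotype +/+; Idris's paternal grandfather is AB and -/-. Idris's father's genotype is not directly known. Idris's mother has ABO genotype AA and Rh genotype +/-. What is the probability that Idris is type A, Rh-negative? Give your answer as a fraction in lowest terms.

Idris's father's ABO genotype from BO × AB: 1/4 AB, 1/4 AO, 1/4 BB, 1/4 BO.
Crossing each possibility with the mother AA and summing P(type A): 1/4·1/2 + 1/4·1 + 1/4·0 + 1/4·1/2 = 1/2.
Similarly for Rh via the father's Rh distribution: P(Rh-) = 1/4.
Independent loci: 1/2 × 1/4 = 1/8.

1/8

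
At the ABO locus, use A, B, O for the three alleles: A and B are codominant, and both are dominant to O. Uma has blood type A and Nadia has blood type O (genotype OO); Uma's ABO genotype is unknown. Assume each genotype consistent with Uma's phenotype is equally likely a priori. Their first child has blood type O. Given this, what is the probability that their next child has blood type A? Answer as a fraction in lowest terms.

1/2

Possible genotypes: Uma ∈ {AA, AO}; Nadia ∈ {OO}.
Weight each parental genotype pair by prior × P(type-O child):
  AO × OO: posterior weight 1; P(next child type A) = 1/2.
Weighted sum = 1/2.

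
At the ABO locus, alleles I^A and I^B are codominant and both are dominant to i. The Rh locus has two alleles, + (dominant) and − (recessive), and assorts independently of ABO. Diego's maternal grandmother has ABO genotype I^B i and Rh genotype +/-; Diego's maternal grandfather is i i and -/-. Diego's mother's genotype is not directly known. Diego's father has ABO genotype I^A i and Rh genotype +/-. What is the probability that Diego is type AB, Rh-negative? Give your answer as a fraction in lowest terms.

Diego's mother's ABO genotype from I^B i × i i: 1/2 I^B i, 1/2 i i.
Crossing each possibility with the father I^A i and summing P(type AB): 1/2·1/4 + 1/2·0 = 1/8.
Similarly for Rh via the mother's Rh distribution: P(Rh-) = 3/8.
Independent loci: 1/8 × 3/8 = 3/64.

3/64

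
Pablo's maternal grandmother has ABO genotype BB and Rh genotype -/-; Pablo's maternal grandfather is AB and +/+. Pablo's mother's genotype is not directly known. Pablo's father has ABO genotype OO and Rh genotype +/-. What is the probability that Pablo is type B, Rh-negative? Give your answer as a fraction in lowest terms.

Pablo's mother's ABO genotype from BB × AB: 1/2 AB, 1/2 BB.
Crossing each possibility with the father OO and summing P(type B): 1/2·1/2 + 1/2·1 = 3/4.
Similarly for Rh via the mother's Rh distribution: P(Rh-) = 1/4.
Independent loci: 3/4 × 1/4 = 3/16.

3/16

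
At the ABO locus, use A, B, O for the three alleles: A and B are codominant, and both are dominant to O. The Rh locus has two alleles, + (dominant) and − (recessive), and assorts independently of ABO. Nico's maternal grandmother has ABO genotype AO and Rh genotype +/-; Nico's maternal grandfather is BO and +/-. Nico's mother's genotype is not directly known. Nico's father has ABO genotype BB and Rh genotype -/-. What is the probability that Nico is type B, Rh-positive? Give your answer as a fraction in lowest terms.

3/8

Nico's mother's ABO genotype from AO × BO: 1/4 AB, 1/4 AO, 1/4 BO, 1/4 OO.
Crossing each possibility with the father BB and summing P(type B): 1/4·1/2 + 1/4·1/2 + 1/4·1 + 1/4·1 = 3/4.
Similarly for Rh via the mother's Rh distribution: P(Rh+) = 1/2.
Independent loci: 3/4 × 1/2 = 3/8.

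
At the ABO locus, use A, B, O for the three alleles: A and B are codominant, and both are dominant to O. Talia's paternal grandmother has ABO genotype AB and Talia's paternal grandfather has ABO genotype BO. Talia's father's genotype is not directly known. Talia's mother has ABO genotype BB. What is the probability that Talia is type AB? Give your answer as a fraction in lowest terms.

1/4

Talia's father's ABO genotype from AB × BO: 1/4 AB, 1/4 AO, 1/4 BB, 1/4 BO.
Crossing each possibility with the mother BB and summing P(type AB): 1/4·1/2 + 1/4·1/2 + 1/4·0 + 1/4·0 = 1/4.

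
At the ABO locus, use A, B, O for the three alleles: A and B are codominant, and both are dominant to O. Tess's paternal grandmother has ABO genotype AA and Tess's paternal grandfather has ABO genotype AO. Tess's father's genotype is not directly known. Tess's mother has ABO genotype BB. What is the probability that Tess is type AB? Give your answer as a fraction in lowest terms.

3/4

Tess's father's ABO genotype from AA × AO: 1/2 AA, 1/2 AO.
Crossing each possibility with the mother BB and summing P(type AB): 1/2·1 + 1/2·1/2 = 3/4.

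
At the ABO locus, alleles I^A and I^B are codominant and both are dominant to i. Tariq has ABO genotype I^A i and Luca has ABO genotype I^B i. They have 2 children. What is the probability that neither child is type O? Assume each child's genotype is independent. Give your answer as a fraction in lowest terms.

9/16

ABO cross I^A i × I^B i → 1/4 O, 1/4 A, 1/4 B, 1/4 AB.
So P(type O) = 1/4 per child.
P(not type O) = 3/4 for one child; (3/4)^2 = 9/16.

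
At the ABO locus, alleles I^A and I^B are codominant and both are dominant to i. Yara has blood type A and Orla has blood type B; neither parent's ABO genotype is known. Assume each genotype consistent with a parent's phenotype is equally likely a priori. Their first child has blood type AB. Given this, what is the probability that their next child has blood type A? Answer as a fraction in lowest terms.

Possible genotypes: Yara ∈ {I^A I^A, I^A i}; Orla ∈ {I^B I^B, I^B i}.
Weight each parental genotype pair by prior × P(type-AB child):
  I^A I^A × I^B I^B: posterior weight 4/9; P(next child type A) = 0.
  I^A I^A × I^B i: posterior weight 2/9; P(next child type A) = 1/2.
  I^A i × I^B I^B: posterior weight 2/9; P(next child type A) = 0.
  I^A i × I^B i: posterior weight 1/9; P(next child type A) = 1/4.
Weighted sum = 5/36.

5/36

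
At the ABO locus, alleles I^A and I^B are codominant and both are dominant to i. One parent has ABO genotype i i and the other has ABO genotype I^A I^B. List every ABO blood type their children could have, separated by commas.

Gametes from i i × I^A I^B give offspring ABO genotypes I^A i, I^B i, i.e. phenotypes A, B.

A, B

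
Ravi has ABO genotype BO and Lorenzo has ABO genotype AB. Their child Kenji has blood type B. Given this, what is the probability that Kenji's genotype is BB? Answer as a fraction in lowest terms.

Cross BO × AB → 1/4 AB, 1/4 AO, 1/4 BB, 1/4 BO.
Type-B genotypes among offspring: BB (1/4), BO (1/4); total 1/2.
P(BB | type B) = (1/4) / (1/2) = 1/2.

1/2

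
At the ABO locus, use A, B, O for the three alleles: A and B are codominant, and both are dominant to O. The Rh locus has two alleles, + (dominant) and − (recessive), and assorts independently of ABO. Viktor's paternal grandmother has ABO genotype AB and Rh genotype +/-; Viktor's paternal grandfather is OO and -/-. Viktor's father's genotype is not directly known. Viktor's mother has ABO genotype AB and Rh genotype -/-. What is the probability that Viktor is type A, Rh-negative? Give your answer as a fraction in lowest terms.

9/32

Viktor's father's ABO genotype from AB × OO: 1/2 AO, 1/2 BO.
Crossing each possibility with the mother AB and summing P(type A): 1/2·1/2 + 1/2·1/4 = 3/8.
Similarly for Rh via the father's Rh distribution: P(Rh-) = 3/4.
Independent loci: 3/8 × 3/4 = 9/32.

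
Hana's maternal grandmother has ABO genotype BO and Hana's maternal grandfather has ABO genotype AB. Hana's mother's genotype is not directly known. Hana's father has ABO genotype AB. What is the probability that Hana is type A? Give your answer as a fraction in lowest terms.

1/4

Hana's mother's ABO genotype from BO × AB: 1/4 AB, 1/4 AO, 1/4 BB, 1/4 BO.
Crossing each possibility with the father AB and summing P(type A): 1/4·1/4 + 1/4·1/2 + 1/4·0 + 1/4·1/4 = 1/4.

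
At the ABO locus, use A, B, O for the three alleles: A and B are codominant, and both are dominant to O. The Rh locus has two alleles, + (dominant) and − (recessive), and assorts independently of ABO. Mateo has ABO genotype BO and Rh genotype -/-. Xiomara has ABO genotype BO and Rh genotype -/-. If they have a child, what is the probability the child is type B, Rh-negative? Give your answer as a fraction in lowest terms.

ABO cross BO × BO → offspring phenotypes: 1/4 O, 3/4 B.
Rh cross -/- × -/- → 1 Rh-.
Independent loci: P(type B, Rh-negative) = 3/4 × 1 = 3/4.

3/4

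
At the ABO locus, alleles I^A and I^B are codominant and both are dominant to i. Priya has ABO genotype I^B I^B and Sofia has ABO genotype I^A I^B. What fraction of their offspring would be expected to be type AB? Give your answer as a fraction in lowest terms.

ABO cross I^B I^B × I^A I^B → offspring phenotypes: 1/2 B, 1/2 AB.
So P(type AB) = 1/2.

1/2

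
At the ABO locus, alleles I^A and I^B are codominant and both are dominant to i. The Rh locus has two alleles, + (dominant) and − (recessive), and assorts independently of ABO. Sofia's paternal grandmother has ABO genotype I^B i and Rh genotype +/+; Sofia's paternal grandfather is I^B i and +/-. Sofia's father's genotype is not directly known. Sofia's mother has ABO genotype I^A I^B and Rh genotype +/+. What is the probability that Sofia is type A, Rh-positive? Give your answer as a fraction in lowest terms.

Sofia's father's ABO genotype from I^B i × I^B i: 1/4 I^B I^B, 1/2 I^B i, 1/4 i i.
Crossing each possibility with the mother I^A I^B and summing P(type A): 1/4·0 + 1/2·1/4 + 1/4·1/2 = 1/4.
Similarly for Rh via the father's Rh distribution: P(Rh+) = 1.
Independent loci: 1/4 × 1 = 1/4.

1/4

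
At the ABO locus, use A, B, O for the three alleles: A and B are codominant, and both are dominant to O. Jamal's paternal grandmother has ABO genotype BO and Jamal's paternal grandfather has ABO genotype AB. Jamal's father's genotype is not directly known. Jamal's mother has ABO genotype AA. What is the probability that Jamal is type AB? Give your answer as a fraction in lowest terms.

Jamal's father's ABO genotype from BO × AB: 1/4 AB, 1/4 AO, 1/4 BB, 1/4 BO.
Crossing each possibility with the mother AA and summing P(type AB): 1/4·1/2 + 1/4·0 + 1/4·1 + 1/4·1/2 = 1/2.

1/2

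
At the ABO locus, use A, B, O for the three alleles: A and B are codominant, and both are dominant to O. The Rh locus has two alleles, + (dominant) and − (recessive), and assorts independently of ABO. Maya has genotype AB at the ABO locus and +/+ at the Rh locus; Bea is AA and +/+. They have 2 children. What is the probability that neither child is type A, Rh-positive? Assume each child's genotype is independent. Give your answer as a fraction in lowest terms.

1/4

ABO cross AB × AA → 1/2 A, 1/2 AB.
Rh cross +/+ × +/+ → 1 Rh+; so P(type A, Rh-positive) = 1/2 × 1 = 1/2 per child.
P(not type A, Rh-positive) = 1/2 for one child; (1/2)^2 = 1/4.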